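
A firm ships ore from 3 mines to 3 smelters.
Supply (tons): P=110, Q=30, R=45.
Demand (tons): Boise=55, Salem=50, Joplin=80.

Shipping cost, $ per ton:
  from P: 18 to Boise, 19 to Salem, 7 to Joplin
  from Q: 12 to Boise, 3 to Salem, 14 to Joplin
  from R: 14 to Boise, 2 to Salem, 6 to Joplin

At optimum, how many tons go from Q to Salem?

5

Solving gives:
  P→Boise: 30 × $18 = $540
  P→Joplin: 80 × $7 = $560
  Q→Boise: 25 × $12 = $300
  Q→Salem: 5 × $3 = $15
  R→Salem: 45 × $2 = $90
Total cost = $1505.
So Q→Salem carries 5 tons.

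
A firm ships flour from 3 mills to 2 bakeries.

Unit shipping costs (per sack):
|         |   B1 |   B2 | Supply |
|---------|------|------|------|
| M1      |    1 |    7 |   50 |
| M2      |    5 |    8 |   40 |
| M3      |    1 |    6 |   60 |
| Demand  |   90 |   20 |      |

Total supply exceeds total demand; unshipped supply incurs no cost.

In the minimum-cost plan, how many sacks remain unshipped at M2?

An optimal plan:
  M1->B1: 50 × 1 = 50
  M3->B1: 40 × 1 = 40
  M3->B2: 20 × 6 = 120
Total cost = 210.
M2 ships 0 of its 40, leaving 40.

40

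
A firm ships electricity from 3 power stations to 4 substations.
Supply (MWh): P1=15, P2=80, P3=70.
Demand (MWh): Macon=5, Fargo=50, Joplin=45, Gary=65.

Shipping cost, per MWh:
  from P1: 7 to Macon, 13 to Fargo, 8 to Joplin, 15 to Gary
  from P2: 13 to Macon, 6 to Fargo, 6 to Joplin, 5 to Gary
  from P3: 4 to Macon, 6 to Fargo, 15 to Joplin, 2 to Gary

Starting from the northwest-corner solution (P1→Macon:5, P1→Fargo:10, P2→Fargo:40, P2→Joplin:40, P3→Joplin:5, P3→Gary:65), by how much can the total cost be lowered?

Current plan cost = 5·7 + 10·13 + 40·6 + 40·6 + 5·15 + 65·2 = 850.
Optimal plan:
  P1→Joplin: 15 × 8 = 120
  P2→Fargo: 50 × 6 = 300
  P2→Joplin: 30 × 6 = 180
  P3→Macon: 5 × 4 = 20
  P3→Gary: 65 × 2 = 130
Optimal cost = 750.
Saving = 850 − 750 = 100.

100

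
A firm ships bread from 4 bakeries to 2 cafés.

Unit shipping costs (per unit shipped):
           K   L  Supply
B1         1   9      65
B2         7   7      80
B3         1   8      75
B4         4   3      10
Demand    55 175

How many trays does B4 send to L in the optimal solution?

Optimal shipments:
  B1 to K: 55 × 1 = 55
  B1 to L: 10 × 9 = 90
  B2 to L: 80 × 7 = 560
  B3 to L: 75 × 8 = 600
  B4 to L: 10 × 3 = 30
Total cost = 1335.
So B4→L carries 10 trays.

10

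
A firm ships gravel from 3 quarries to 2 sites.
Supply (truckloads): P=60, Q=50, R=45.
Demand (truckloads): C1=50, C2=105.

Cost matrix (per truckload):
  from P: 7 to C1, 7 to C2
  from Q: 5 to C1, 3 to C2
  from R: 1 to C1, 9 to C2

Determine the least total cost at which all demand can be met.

615

One minimum-cost allocation:
  P→C1: 5 × 7 = 35
  P→C2: 55 × 7 = 385
  Q→C2: 50 × 3 = 150
  R→C1: 45 × 1 = 45
Total = 35 + 385 + 150 + 45 = 615.
(Supply check: P ships 60; Q ships 50; R ships 45.)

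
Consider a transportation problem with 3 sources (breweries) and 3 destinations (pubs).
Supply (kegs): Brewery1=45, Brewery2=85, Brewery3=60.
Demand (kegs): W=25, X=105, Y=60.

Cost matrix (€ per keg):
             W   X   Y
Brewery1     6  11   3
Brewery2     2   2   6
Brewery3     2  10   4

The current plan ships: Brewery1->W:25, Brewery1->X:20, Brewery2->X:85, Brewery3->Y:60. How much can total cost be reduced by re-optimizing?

Current plan cost = 25·6 + 20·11 + 85·2 + 60·4 = €780.
Optimal plan:
  Brewery1→Y: 45 × €3 = €135
  Brewery2→X: 85 × €2 = €170
  Brewery3→W: 25 × €2 = €50
  Brewery3→X: 20 × €10 = €200
  Brewery3→Y: 15 × €4 = €60
Optimal cost = €615.
Saving = 780 − 615 = €165.

165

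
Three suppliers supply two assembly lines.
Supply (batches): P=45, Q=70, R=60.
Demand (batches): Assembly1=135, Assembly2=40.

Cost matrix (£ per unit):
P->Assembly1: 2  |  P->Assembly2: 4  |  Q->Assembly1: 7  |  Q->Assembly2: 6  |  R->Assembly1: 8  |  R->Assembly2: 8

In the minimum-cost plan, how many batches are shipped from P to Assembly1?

Solving gives:
  P to Assembly1: 45 × £2 = £90
  Q to Assembly1: 30 × £7 = £210
  Q to Assembly2: 40 × £6 = £240
  R to Assembly1: 60 × £8 = £480
Total cost = £1020.
So P→Assembly1 carries 45 batches.

45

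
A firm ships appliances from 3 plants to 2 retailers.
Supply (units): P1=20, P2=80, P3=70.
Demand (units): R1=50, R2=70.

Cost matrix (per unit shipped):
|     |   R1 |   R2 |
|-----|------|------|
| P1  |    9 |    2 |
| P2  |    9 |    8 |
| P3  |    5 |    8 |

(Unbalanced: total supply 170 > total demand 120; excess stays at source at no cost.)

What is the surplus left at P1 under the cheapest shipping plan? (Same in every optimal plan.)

0

Minimum-cost shipments:
  P1->R2: 20 × 2 = 40
  P2->R2: 30 × 8 = 240
  P3->R1: 50 × 5 = 250
  P3->R2: 20 × 8 = 160
Total cost = 690.
P1 ships 20 of its 20, leaving 0.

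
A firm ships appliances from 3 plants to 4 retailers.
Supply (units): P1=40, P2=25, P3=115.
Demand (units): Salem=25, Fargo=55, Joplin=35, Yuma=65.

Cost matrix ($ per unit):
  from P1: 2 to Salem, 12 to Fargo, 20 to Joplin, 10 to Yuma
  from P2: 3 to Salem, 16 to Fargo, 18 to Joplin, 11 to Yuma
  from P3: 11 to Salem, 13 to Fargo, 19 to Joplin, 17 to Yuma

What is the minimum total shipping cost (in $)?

Optimal allocation:
  P1->Yuma: 40 × $10 = $400
  P2->Salem: 25 × $3 = $75
  P3->Fargo: 55 × $13 = $715
  P3->Joplin: 35 × $19 = $665
  P3->Yuma: 25 × $17 = $425
Total = 400 + 75 + 715 + 665 + 425 = $2280.

2280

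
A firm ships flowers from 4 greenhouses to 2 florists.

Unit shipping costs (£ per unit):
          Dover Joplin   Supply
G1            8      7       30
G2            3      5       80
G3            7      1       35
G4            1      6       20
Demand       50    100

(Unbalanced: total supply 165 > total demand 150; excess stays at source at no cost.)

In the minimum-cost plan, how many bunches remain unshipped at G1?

15

Minimum-cost shipments:
  G1→Joplin: 15 × £7 = £105
  G2→Dover: 30 × £3 = £90
  G2→Joplin: 50 × £5 = £250
  G3→Joplin: 35 × £1 = £35
  G4→Dover: 20 × £1 = £20
Total cost = £500.
G1 ships 15 of its 30, leaving 15.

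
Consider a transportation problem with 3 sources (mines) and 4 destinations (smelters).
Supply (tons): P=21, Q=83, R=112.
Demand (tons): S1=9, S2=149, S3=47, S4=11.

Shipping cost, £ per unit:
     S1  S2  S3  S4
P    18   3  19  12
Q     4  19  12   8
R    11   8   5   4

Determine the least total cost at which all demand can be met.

1951

Optimal allocation:
  P to S2: 21 × £3 = £63
  Q to S1: 9 × £4 = £36
  Q to S2: 16 × £19 = £304
  Q to S3: 47 × £12 = £564
  Q to S4: 11 × £8 = £88
  R to S2: 112 × £8 = £896
Total = 63 + 36 + 304 + 564 + 88 + 896 = £1951.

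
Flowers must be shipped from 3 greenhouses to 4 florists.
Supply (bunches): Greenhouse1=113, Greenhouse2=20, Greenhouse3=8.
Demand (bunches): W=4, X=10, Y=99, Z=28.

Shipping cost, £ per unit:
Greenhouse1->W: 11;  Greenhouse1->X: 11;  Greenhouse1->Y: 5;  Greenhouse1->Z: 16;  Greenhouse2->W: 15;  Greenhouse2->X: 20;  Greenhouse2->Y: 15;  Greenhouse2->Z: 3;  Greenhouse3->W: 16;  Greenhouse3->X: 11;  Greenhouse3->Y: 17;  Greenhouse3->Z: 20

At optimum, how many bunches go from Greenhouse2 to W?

0

Optimal shipments:
  Greenhouse1–W: 4 × £11 = £44
  Greenhouse1–X: 2 × £11 = £22
  Greenhouse1–Y: 99 × £5 = £495
  Greenhouse1–Z: 8 × £16 = £128
  Greenhouse2–Z: 20 × £3 = £60
  Greenhouse3–X: 8 × £11 = £88
Total cost = £837.
The route Greenhouse2→W is not used.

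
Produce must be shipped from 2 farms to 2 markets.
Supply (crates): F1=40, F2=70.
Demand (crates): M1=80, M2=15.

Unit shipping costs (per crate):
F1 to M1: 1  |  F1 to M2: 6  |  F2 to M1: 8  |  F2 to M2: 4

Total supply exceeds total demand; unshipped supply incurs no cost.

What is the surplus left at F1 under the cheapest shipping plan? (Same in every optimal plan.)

Minimum-cost shipments:
  F1 to M1: 40 × 1 = 40
  F2 to M1: 40 × 8 = 320
  F2 to M2: 15 × 4 = 60
Total cost = 420.
F1 ships 40 of its 40, leaving 0.

0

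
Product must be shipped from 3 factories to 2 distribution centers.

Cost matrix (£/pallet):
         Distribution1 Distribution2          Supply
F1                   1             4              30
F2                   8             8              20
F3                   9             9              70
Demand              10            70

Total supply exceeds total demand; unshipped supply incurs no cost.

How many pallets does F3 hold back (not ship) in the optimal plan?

40

An optimal plan:
  F1→Distribution1: 10 × £1 = £10
  F1→Distribution2: 20 × £4 = £80
  F2→Distribution2: 20 × £8 = £160
  F3→Distribution2: 30 × £9 = £270
Total cost = £520.
F3 ships 30 of its 70, leaving 40.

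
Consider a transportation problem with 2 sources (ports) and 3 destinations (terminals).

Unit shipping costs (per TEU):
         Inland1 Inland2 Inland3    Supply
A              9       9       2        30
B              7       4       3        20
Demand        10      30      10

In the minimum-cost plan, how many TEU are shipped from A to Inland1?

Optimal shipments:
  A to Inland1: 10 × 9 = 90
  A to Inland2: 10 × 9 = 90
  A to Inland3: 10 × 2 = 20
  B to Inland2: 20 × 4 = 80
Total cost = 280.
So A→Inland1 carries 10 TEU.

10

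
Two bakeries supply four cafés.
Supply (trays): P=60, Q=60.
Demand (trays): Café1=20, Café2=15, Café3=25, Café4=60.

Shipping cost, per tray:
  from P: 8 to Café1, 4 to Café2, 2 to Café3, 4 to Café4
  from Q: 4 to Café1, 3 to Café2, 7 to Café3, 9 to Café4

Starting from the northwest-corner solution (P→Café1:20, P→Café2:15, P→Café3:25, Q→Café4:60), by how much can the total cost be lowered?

270

Current plan cost = 20·8 + 15·4 + 25·2 + 60·9 = 810.
Optimal plan:
  P->Café3: 25 × 2 = 50
  P->Café4: 35 × 4 = 140
  Q->Café1: 20 × 4 = 80
  Q->Café2: 15 × 3 = 45
  Q->Café4: 25 × 9 = 225
Optimal cost = 540.
Saving = 810 − 540 = 270.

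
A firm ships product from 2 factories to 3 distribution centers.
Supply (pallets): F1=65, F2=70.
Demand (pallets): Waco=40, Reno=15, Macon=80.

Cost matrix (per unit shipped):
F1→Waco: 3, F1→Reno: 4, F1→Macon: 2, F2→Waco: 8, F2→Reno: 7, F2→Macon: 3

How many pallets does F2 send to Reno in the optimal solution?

0

The minimum-cost plan:
  F1→Waco: 40 × 3 = 120
  F1→Reno: 15 × 4 = 60
  F1→Macon: 10 × 2 = 20
  F2→Macon: 70 × 3 = 210
Total cost = 410.
The route F2→Reno is not used.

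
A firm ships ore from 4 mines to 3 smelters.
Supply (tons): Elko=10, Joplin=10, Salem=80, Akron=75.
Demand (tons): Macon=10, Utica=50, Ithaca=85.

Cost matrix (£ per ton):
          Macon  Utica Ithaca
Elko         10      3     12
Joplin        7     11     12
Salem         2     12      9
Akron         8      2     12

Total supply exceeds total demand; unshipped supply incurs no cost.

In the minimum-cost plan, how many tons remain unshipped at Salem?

0

Minimum-cost shipments:
  Elko–Ithaca: 10 × £12 = £120
  Salem–Macon: 10 × £2 = £20
  Salem–Ithaca: 70 × £9 = £630
  Akron–Utica: 50 × £2 = £100
  Akron–Ithaca: 5 × £12 = £60
Total cost = £930.
Salem ships 80 of its 80, leaving 0.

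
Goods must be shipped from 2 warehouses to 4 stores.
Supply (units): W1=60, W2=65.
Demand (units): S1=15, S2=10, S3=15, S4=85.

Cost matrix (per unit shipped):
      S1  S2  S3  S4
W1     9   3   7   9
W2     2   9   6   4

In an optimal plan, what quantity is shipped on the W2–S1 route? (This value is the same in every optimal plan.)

The minimum-cost plan:
  W1 to S2: 10 units
  W1 to S3: 15 units
  W1 to S4: 35 units
  W2 to S1: 15 units
  W2 to S4: 50 units
Total cost = 680.
So W2→S1 carries 15 units.

15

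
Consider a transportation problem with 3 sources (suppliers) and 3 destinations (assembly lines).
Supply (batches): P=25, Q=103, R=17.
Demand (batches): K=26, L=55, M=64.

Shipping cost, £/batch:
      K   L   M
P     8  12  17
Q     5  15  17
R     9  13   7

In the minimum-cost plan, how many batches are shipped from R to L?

0

Optimal shipments:
  P–L: 25 batches
  Q–K: 26 batches
  Q–L: 30 batches
  Q–M: 47 batches
  R–M: 17 batches
Total cost = £1798.
The route R→L is not used.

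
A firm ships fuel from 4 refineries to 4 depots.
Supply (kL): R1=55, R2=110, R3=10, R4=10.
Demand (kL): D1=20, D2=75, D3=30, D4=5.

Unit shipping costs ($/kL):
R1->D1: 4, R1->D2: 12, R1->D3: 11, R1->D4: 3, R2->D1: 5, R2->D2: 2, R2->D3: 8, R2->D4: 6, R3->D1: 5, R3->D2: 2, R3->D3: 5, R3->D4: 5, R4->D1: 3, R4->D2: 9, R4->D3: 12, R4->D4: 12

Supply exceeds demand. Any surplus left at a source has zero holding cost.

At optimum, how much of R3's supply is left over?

An optimal plan:
  R1->D1: 10 × $4 = $40
  R1->D4: 5 × $3 = $15
  R2->D2: 75 × $2 = $150
  R2->D3: 20 × $8 = $160
  R3->D3: 10 × $5 = $50
  R4->D1: 10 × $3 = $30
Total cost = $445.
R3 ships 10 of its 10, leaving 0.

0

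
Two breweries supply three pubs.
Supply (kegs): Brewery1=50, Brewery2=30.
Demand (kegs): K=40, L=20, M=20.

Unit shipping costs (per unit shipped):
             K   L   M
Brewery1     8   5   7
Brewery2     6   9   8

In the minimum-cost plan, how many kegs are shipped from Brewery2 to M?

Optimal shipments:
  Brewery1->K: 10 × 8 = 80
  Brewery1->L: 20 × 5 = 100
  Brewery1->M: 20 × 7 = 140
  Brewery2->K: 30 × 6 = 180
Total cost = 500.
The route Brewery2→M is not used.

0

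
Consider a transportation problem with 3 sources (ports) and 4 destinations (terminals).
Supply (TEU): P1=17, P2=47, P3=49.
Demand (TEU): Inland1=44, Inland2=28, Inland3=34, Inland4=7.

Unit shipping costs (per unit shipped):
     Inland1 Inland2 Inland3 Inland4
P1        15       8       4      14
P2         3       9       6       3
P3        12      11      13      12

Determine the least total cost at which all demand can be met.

786

A cheapest plan:
  P1->Inland3: 17 TEU
  P2->Inland1: 40 TEU
  P2->Inland4: 7 TEU
  P3->Inland1: 4 TEU
  P3->Inland2: 28 TEU
  P3->Inland3: 17 TEU
Total cost = 786.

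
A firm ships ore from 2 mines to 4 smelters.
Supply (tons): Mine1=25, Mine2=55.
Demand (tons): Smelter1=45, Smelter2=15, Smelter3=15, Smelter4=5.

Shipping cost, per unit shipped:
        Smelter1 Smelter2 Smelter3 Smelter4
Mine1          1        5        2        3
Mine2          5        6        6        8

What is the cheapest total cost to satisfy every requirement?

One minimum-cost allocation:
  Mine1 to Smelter1: 20 × 1 = 20
  Mine1 to Smelter4: 5 × 3 = 15
  Mine2 to Smelter1: 25 × 5 = 125
  Mine2 to Smelter2: 15 × 6 = 90
  Mine2 to Smelter3: 15 × 6 = 90
Total = 20 + 15 + 125 + 90 + 90 = 340.

340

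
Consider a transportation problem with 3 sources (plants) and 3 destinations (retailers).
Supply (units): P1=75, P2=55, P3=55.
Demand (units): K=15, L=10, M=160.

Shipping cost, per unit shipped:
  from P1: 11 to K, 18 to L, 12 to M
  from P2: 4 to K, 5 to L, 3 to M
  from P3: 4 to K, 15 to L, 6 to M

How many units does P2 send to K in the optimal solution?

0

The minimum-cost plan:
  P1->M: 75 × 12 = 900
  P2->L: 10 × 5 = 50
  P2->M: 45 × 3 = 135
  P3->K: 15 × 4 = 60
  P3->M: 40 × 6 = 240
Total cost = 1385.
The route P2→K is not used.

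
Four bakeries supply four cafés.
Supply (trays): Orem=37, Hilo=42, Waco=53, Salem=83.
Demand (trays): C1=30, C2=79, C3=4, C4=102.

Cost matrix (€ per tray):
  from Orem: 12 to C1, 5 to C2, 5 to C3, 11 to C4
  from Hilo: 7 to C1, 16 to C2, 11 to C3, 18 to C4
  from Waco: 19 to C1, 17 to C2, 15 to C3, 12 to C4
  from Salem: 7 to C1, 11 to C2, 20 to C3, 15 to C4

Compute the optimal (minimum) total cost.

One minimum-cost allocation:
  Orem->C2: 37 × €5 = €185
  Hilo->C1: 30 × €7 = €210
  Hilo->C3: 4 × €11 = €44
  Hilo->C4: 8 × €18 = €144
  Waco->C4: 53 × €12 = €636
  Salem->C2: 42 × €11 = €462
  Salem->C4: 41 × €15 = €615
Total = 185 + 210 + 44 + 144 + 636 + 462 + 615 = €2296.

2296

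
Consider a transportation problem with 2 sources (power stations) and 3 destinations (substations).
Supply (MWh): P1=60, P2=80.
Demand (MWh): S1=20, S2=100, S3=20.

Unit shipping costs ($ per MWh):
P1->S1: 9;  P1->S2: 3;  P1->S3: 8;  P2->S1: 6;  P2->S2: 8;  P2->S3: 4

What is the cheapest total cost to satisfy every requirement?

An optimal shipping plan:
  P1–S2: 60 MWh
  P2–S1: 20 MWh
  P2–S2: 40 MWh
  P2–S3: 20 MWh
Total cost = $700.

700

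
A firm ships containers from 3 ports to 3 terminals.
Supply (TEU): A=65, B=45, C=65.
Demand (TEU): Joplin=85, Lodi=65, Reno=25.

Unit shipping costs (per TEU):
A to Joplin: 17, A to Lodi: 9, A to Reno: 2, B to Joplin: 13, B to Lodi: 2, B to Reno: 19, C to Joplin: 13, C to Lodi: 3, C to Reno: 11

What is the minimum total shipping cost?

One minimum-cost allocation:
  A–Joplin: 40 × 17 = 680
  A–Reno: 25 × 2 = 50
  B–Lodi: 45 × 2 = 90
  C–Joplin: 45 × 13 = 585
  C–Lodi: 20 × 3 = 60
Total = 680 + 50 + 90 + 585 + 60 = 1465.

1465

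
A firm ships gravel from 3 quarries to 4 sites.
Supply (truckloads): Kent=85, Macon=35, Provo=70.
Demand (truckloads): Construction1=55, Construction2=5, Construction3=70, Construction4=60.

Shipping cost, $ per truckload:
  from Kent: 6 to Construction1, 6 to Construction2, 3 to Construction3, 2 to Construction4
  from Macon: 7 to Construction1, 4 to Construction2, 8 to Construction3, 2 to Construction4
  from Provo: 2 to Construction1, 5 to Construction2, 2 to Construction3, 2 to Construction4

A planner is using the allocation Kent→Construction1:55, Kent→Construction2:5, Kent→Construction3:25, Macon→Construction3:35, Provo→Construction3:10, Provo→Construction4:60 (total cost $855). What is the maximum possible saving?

410

Current plan cost = 55·6 + 5·6 + 25·3 + 35·8 + 10·2 + 60·2 = $855.
Optimal plan:
  Kent–Construction3: 55 × $3 = $165
  Kent–Construction4: 30 × $2 = $60
  Macon–Construction2: 5 × $4 = $20
  Macon–Construction4: 30 × $2 = $60
  Provo–Construction1: 55 × $2 = $110
  Provo–Construction3: 15 × $2 = $30
Optimal cost = $445.
Saving = 855 − 445 = $410.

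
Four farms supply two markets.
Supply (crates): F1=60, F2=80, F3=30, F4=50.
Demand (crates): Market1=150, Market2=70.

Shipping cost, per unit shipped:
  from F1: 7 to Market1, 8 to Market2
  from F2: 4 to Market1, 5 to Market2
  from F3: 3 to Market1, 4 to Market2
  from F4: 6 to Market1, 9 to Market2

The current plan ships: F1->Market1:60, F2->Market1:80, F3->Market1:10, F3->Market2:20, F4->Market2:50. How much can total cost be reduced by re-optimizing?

100

Current plan cost = 60·7 + 80·4 + 10·3 + 20·4 + 50·9 = 1300.
Optimal plan:
  F1–Market1: 60 × 7 = 420
  F2–Market1: 10 × 4 = 40
  F2–Market2: 70 × 5 = 350
  F3–Market1: 30 × 3 = 90
  F4–Market1: 50 × 6 = 300
Optimal cost = 1200.
Saving = 1300 − 1200 = 100.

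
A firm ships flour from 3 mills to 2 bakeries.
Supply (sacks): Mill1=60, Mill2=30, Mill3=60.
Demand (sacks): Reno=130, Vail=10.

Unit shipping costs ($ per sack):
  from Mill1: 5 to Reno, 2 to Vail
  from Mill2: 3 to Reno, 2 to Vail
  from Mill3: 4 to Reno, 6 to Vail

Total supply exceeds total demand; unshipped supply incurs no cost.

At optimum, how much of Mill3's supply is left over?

An optimal plan:
  Mill1–Reno: 40 × $5 = $200
  Mill1–Vail: 10 × $2 = $20
  Mill2–Reno: 30 × $3 = $90
  Mill3–Reno: 60 × $4 = $240
Total cost = $550.
Mill3 ships 60 of its 60, leaving 0.

0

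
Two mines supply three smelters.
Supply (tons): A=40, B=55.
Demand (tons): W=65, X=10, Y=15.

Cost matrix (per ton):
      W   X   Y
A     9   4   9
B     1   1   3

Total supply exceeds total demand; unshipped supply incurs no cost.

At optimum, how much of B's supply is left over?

Minimum-cost shipments:
  A–W: 10 × 9 = 90
  A–X: 10 × 4 = 40
  A–Y: 15 × 9 = 135
  B–W: 55 × 1 = 55
Total cost = 320.
B ships 55 of its 55, leaving 0.

0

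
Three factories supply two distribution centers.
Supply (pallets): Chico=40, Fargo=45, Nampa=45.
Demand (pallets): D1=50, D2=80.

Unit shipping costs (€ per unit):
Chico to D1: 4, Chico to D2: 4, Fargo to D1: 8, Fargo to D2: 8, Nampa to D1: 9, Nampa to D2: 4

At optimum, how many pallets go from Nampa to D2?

45

The minimum-cost plan:
  Chico->D1: 40 × €4 = €160
  Fargo->D1: 10 × €8 = €80
  Fargo->D2: 35 × €8 = €280
  Nampa->D2: 45 × €4 = €180
Total cost = €700.
So Nampa→D2 carries 45 pallets.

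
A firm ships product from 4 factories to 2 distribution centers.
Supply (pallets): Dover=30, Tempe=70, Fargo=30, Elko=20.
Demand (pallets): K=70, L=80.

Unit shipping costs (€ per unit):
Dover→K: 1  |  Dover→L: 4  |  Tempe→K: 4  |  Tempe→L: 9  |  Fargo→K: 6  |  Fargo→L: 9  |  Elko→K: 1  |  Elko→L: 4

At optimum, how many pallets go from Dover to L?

Solving gives:
  Dover–L: 30 × €4 = €120
  Tempe–K: 70 × €4 = €280
  Fargo–L: 30 × €9 = €270
  Elko–L: 20 × €4 = €80
Total cost = €750.
So Dover→L carries 30 pallets.

30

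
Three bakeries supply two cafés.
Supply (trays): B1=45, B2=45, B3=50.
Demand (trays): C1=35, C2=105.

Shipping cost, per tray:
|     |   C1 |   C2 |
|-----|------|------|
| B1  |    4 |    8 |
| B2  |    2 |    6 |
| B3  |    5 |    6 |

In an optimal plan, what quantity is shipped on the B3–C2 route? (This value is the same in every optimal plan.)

Solving gives:
  B1–C1: 35 × 4 = 140
  B1–C2: 10 × 8 = 80
  B2–C2: 45 × 6 = 270
  B3–C2: 50 × 6 = 300
Total cost = 790.
So B3→C2 carries 50 trays.

50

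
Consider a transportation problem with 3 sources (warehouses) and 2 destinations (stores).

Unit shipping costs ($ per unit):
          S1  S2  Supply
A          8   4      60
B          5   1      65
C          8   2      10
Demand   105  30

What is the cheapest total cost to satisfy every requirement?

745

A cheapest plan:
  A to S1: 40 × $8 = $320
  A to S2: 20 × $4 = $80
  B to S1: 65 × $5 = $325
  C to S2: 10 × $2 = $20
Total = 320 + 80 + 325 + 20 = $745.
(Supply check: A ships 60; B ships 65; C ships 10.)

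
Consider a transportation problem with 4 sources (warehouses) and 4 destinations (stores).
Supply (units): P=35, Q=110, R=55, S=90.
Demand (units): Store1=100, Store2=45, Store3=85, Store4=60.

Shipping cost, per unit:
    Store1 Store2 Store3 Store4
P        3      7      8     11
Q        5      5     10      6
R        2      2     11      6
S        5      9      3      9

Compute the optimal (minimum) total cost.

An optimal shipping plan:
  P→Store1: 35 × 3 = 105
  Q→Store1: 50 × 5 = 250
  Q→Store4: 60 × 6 = 360
  R→Store1: 10 × 2 = 20
  R→Store2: 45 × 2 = 90
  S→Store1: 5 × 5 = 25
  S→Store3: 85 × 3 = 255
Total = 105 + 250 + 360 + 20 + 90 + 25 + 255 = 1105.

1105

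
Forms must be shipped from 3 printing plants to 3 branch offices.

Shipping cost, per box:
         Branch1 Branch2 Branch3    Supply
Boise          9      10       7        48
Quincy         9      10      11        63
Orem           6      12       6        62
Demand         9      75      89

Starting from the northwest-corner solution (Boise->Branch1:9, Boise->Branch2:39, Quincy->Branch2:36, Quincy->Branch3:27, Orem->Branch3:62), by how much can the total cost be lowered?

126

Current plan cost = 9·9 + 39·10 + 36·10 + 27·11 + 62·6 = 1500.
Optimal plan:
  Boise–Branch2: 12 × 10 = 120
  Boise–Branch3: 36 × 7 = 252
  Quincy–Branch2: 63 × 10 = 630
  Orem–Branch1: 9 × 6 = 54
  Orem–Branch3: 53 × 6 = 318
Optimal cost = 1374.
Saving = 1500 − 1374 = 126.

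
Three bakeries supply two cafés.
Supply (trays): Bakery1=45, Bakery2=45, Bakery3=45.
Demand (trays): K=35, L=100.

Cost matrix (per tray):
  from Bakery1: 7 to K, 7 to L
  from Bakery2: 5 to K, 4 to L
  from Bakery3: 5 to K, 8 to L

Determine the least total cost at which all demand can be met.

750

A cheapest plan:
  Bakery1→L: 45 × 7 = 315
  Bakery2→L: 45 × 4 = 180
  Bakery3→K: 35 × 5 = 175
  Bakery3→L: 10 × 8 = 80
Total = 315 + 180 + 175 + 80 = 750.
(Supply check: Bakery1 ships 45; Bakery2 ships 45; Bakery3 ships 45.)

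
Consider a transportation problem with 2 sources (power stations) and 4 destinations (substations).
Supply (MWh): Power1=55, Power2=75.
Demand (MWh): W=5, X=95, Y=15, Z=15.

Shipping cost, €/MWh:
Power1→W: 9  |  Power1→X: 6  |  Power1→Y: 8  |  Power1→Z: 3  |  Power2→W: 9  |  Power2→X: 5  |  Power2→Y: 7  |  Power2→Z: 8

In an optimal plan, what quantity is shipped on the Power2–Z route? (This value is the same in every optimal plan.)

0

Solving gives:
  Power1→W: 5 × €9 = €45
  Power1→X: 20 × €6 = €120
  Power1→Y: 15 × €8 = €120
  Power1→Z: 15 × €3 = €45
  Power2→X: 75 × €5 = €375
Total cost = €705.
The route Power2→Z is not used.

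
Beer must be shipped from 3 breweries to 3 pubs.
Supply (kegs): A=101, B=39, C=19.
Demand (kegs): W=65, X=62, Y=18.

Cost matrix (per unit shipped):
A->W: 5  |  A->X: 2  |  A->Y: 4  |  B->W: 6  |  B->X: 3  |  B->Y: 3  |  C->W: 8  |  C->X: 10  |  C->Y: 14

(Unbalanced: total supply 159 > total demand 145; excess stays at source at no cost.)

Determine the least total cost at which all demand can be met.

A cheapest plan:
  A to W: 39 × 5 = 195
  A to X: 62 × 2 = 124
  B to W: 21 × 6 = 126
  B to Y: 18 × 3 = 54
  C to W: 5 × 8 = 40
Total = 195 + 124 + 126 + 54 + 40 = 539.
(Supply check: A ships 101; B ships 39; C ships 5.)

539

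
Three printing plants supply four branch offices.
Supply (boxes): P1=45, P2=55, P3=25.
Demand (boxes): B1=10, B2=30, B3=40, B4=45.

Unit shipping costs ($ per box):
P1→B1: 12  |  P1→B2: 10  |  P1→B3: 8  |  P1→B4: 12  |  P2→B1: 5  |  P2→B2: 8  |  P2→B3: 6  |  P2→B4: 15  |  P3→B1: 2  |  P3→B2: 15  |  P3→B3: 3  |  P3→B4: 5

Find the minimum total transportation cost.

Optimal allocation:
  P1->B2: 25 × $10 = $250
  P1->B4: 20 × $12 = $240
  P2->B1: 10 × $5 = $50
  P2->B2: 5 × $8 = $40
  P2->B3: 40 × $6 = $240
  P3->B4: 25 × $5 = $125
Total = 250 + 240 + 50 + 40 + 240 + 125 = $945.

945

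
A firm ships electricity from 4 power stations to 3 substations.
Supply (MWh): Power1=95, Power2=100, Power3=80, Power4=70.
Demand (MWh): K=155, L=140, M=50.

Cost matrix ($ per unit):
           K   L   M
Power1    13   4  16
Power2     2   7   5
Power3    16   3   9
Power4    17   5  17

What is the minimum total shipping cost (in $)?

1965

Optimal allocation:
  Power1 to K: 55 MWh
  Power1 to L: 40 MWh
  Power2 to K: 100 MWh
  Power3 to L: 30 MWh
  Power3 to M: 50 MWh
  Power4 to L: 70 MWh
Total cost = $1965.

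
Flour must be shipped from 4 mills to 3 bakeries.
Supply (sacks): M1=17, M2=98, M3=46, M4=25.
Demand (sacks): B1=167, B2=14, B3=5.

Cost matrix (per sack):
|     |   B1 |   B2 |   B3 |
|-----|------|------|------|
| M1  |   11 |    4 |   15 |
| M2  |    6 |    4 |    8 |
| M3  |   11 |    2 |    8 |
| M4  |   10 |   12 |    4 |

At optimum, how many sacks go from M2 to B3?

0

Solving gives:
  M1→B1: 17 × 11 = 187
  M2→B1: 98 × 6 = 588
  M3→B1: 32 × 11 = 352
  M3→B2: 14 × 2 = 28
  M4→B1: 20 × 10 = 200
  M4→B3: 5 × 4 = 20
Total cost = 1375.
The route M2→B3 is not used.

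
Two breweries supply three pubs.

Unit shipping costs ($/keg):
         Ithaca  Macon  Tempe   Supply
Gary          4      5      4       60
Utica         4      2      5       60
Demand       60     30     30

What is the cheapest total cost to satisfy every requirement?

420

A cheapest plan:
  Gary–Ithaca: 30 kegs
  Gary–Tempe: 30 kegs
  Utica–Ithaca: 30 kegs
  Utica–Macon: 30 kegs
Total cost = $420.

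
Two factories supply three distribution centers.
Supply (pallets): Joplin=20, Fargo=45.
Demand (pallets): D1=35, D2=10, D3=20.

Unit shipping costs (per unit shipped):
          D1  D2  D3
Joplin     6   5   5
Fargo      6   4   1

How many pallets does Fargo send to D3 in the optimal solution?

20

Optimal shipments:
  Joplin→D1: 20 × 6 = 120
  Fargo→D1: 15 × 6 = 90
  Fargo→D2: 10 × 4 = 40
  Fargo→D3: 20 × 1 = 20
Total cost = 270.
So Fargo→D3 carries 20 pallets.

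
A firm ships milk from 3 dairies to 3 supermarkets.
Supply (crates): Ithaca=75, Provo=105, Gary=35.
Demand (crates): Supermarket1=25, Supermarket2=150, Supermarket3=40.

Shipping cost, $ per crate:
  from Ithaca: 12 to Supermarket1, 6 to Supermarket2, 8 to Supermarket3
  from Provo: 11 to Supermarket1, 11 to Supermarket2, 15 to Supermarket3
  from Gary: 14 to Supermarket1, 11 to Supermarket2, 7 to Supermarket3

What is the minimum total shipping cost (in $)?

Optimal allocation:
  Ithaca->Supermarket2: 70 crates
  Ithaca->Supermarket3: 5 crates
  Provo->Supermarket1: 25 crates
  Provo->Supermarket2: 80 crates
  Gary->Supermarket3: 35 crates
Total cost = $1860.
(Supply check: Ithaca ships 75; Provo ships 105; Gary ships 35.)

1860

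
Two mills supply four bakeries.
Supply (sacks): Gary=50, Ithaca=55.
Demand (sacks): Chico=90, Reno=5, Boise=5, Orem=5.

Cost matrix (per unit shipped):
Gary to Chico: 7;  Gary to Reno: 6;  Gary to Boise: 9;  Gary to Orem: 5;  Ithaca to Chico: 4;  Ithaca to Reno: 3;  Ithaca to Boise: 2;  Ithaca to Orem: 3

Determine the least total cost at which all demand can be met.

545

An optimal shipping plan:
  Gary→Chico: 40 × 7 = 280
  Gary→Reno: 5 × 6 = 30
  Gary→Orem: 5 × 5 = 25
  Ithaca→Chico: 50 × 4 = 200
  Ithaca→Boise: 5 × 2 = 10
Total = 280 + 30 + 25 + 200 + 10 = 545.
(Supply check: Gary ships 50; Ithaca ships 55.)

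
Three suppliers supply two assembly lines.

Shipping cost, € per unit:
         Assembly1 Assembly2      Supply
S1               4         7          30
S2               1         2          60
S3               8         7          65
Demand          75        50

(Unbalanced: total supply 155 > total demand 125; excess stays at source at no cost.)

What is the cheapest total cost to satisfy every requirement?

440

An optimal shipping plan:
  S1 to Assembly1: 30 × €4 = €120
  S2 to Assembly1: 45 × €1 = €45
  S2 to Assembly2: 15 × €2 = €30
  S3 to Assembly2: 35 × €7 = €245
Total = 120 + 45 + 30 + 245 = €440.
(Supply check: S1 ships 30; S2 ships 60; S3 ships 35.)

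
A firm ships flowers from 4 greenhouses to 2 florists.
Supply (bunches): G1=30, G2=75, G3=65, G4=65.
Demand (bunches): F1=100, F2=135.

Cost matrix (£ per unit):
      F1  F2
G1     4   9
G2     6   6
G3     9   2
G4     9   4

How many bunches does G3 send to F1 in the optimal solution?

0

Optimal shipments:
  G1→F1: 30 × £4 = £120
  G2→F1: 70 × £6 = £420
  G2→F2: 5 × £6 = £30
  G3→F2: 65 × £2 = £130
  G4→F2: 65 × £4 = £260
Total cost = £960.
The route G3→F1 is not used.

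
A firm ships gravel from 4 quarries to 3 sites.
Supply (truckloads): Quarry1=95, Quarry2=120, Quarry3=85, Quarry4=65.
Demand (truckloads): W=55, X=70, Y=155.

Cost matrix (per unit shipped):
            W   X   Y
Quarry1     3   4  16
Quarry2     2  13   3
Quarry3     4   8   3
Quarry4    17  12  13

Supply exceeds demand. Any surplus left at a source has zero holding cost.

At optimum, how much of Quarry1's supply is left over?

20

An optimal plan:
  Quarry1->W: 5 × 3 = 15
  Quarry1->X: 70 × 4 = 280
  Quarry2->W: 50 × 2 = 100
  Quarry2->Y: 70 × 3 = 210
  Quarry3->Y: 85 × 3 = 255
Total cost = 860.
Quarry1 ships 75 of its 95, leaving 20.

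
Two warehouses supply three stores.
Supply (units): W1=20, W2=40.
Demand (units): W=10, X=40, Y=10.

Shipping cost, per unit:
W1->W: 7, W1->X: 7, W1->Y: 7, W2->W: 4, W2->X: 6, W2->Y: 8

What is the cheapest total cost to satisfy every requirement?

360

An optimal shipping plan:
  W1->X: 10 units
  W1->Y: 10 units
  W2->W: 10 units
  W2->X: 30 units
Total cost = 360.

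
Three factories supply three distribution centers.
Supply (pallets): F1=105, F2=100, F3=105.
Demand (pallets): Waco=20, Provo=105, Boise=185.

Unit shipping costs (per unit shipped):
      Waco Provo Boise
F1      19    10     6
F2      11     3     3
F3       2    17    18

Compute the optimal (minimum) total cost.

A cheapest plan:
  F1->Boise: 105 × 6 = 630
  F2->Provo: 20 × 3 = 60
  F2->Boise: 80 × 3 = 240
  F3->Waco: 20 × 2 = 40
  F3->Provo: 85 × 17 = 1445
Total = 630 + 60 + 240 + 40 + 1445 = 2415.

2415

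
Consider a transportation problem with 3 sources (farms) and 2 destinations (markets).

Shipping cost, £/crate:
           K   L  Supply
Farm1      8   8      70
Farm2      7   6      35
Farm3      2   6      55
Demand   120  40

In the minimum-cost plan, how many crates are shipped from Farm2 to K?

Optimal shipments:
  Farm1–K: 65 × £8 = £520
  Farm1–L: 5 × £8 = £40
  Farm2–L: 35 × £6 = £210
  Farm3–K: 55 × £2 = £110
Total cost = £880.
The route Farm2→K is not used.

0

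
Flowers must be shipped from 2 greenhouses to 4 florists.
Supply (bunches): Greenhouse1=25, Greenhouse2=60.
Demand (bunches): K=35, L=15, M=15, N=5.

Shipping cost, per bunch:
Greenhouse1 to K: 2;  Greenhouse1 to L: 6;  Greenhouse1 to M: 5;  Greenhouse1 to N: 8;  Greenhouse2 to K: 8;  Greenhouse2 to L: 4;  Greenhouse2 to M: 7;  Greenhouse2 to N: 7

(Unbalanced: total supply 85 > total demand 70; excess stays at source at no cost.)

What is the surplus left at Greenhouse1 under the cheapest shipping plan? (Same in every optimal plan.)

0

Minimum-cost shipments:
  Greenhouse1->K: 25 × 2 = 50
  Greenhouse2->K: 10 × 8 = 80
  Greenhouse2->L: 15 × 4 = 60
  Greenhouse2->M: 15 × 7 = 105
  Greenhouse2->N: 5 × 7 = 35
Total cost = 330.
Greenhouse1 ships 25 of its 25, leaving 0.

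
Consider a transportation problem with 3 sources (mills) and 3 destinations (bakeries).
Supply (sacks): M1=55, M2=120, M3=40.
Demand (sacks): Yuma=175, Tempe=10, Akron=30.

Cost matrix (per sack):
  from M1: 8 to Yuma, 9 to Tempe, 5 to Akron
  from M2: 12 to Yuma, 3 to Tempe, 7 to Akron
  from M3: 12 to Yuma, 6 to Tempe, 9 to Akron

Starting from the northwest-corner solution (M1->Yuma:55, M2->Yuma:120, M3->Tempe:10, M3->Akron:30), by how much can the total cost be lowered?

Current plan cost = 55·8 + 120·12 + 10·6 + 30·9 = 2210.
Optimal plan:
  M1–Yuma: 55 × 8 = 440
  M2–Yuma: 80 × 12 = 960
  M2–Tempe: 10 × 3 = 30
  M2–Akron: 30 × 7 = 210
  M3–Yuma: 40 × 12 = 480
Optimal cost = 2120.
Saving = 2210 − 2120 = 90.

90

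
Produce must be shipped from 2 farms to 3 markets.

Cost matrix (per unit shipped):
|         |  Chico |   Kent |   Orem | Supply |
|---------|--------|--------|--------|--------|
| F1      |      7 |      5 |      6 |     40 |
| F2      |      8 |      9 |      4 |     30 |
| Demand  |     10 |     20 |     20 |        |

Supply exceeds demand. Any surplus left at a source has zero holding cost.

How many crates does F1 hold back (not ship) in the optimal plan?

10

An optimal plan:
  F1->Chico: 10 crates
  F1->Kent: 20 crates
  F2->Orem: 20 crates
Total cost = 250.
F1 ships 30 of its 40, leaving 10.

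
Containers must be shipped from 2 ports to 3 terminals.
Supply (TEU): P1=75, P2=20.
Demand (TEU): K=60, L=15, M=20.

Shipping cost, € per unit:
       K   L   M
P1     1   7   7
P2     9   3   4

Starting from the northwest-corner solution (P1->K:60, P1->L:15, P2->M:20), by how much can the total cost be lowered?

15

Current plan cost = 60·1 + 15·7 + 20·4 = €245.
Optimal plan:
  P1–K: 60 × €1 = €60
  P1–M: 15 × €7 = €105
  P2–L: 15 × €3 = €45
  P2–M: 5 × €4 = €20
Optimal cost = €230.
Saving = 245 − 230 = €15.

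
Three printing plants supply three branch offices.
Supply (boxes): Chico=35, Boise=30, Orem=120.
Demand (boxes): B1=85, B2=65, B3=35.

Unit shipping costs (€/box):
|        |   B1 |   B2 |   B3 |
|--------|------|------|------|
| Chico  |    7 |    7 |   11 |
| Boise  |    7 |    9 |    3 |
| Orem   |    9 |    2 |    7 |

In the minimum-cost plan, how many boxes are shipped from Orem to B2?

65

Optimal shipments:
  Chico→B1: 35 boxes
  Boise→B3: 30 boxes
  Orem→B1: 50 boxes
  Orem→B2: 65 boxes
  Orem→B3: 5 boxes
Total cost = €950.
So Orem→B2 carries 65 boxes.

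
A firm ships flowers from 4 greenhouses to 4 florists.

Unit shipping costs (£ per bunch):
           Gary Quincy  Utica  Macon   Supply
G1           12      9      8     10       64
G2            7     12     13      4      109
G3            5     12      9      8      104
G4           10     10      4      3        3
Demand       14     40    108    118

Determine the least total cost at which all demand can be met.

An optimal shipping plan:
  G1 to Quincy: 40 bunches
  G1 to Utica: 24 bunches
  G2 to Macon: 109 bunches
  G3 to Gary: 14 bunches
  G3 to Utica: 84 bunches
  G3 to Macon: 6 bunches
  G4 to Macon: 3 bunches
Total cost = £1871.

1871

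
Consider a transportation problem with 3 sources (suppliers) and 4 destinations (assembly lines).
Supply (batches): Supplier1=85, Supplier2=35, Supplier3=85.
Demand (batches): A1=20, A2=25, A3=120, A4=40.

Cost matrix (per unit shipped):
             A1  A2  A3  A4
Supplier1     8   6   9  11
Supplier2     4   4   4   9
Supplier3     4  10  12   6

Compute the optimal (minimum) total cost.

A cheapest plan:
  Supplier1–A2: 25 × 6 = 150
  Supplier1–A3: 60 × 9 = 540
  Supplier2–A3: 35 × 4 = 140
  Supplier3–A1: 20 × 4 = 80
  Supplier3–A3: 25 × 12 = 300
  Supplier3–A4: 40 × 6 = 240
Total = 150 + 540 + 140 + 80 + 300 + 240 = 1450.

1450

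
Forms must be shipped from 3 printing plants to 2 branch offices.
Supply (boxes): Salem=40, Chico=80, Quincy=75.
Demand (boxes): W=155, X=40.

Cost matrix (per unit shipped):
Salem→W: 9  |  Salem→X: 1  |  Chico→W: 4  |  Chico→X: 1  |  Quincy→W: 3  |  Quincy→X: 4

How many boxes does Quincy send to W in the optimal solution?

75

Optimal shipments:
  Salem->X: 40 × 1 = 40
  Chico->W: 80 × 4 = 320
  Quincy->W: 75 × 3 = 225
Total cost = 585.
So Quincy→W carries 75 boxes.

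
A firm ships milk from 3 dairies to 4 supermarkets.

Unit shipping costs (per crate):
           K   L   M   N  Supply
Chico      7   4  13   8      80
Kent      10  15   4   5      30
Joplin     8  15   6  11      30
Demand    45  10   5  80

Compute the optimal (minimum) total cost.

An optimal shipping plan:
  Chico->K: 20 crates
  Chico->L: 10 crates
  Chico->N: 50 crates
  Kent->N: 30 crates
  Joplin->K: 25 crates
  Joplin->M: 5 crates
Total cost = 960.

960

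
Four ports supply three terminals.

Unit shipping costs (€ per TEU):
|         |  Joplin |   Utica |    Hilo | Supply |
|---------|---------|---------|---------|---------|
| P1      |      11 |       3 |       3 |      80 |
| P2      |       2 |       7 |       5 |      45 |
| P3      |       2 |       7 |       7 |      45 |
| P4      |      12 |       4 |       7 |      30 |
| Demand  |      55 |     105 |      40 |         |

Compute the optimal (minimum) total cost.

645

An optimal shipping plan:
  P1->Utica: 75 × €3 = €225
  P1->Hilo: 5 × €3 = €15
  P2->Joplin: 10 × €2 = €20
  P2->Hilo: 35 × €5 = €175
  P3->Joplin: 45 × €2 = €90
  P4->Utica: 30 × €4 = €120
Total = 225 + 15 + 20 + 175 + 90 + 120 = €645.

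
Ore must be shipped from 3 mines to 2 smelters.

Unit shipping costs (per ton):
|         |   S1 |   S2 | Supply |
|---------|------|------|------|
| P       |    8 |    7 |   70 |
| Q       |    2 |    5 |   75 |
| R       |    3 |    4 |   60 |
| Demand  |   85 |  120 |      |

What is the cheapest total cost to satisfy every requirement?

A cheapest plan:
  P→S2: 70 tons
  Q→S1: 75 tons
  R→S1: 10 tons
  R→S2: 50 tons
Total cost = 870.
(Supply check: P ships 70; Q ships 75; R ships 60.)

870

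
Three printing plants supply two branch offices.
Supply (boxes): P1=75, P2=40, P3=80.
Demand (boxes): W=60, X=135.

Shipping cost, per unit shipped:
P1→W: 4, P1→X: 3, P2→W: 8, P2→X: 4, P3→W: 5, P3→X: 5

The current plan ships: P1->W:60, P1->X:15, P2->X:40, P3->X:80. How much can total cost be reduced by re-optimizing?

60

Current plan cost = 60·4 + 15·3 + 40·4 + 80·5 = 845.
Optimal plan:
  P1 to X: 75 × 3 = 225
  P2 to X: 40 × 4 = 160
  P3 to W: 60 × 5 = 300
  P3 to X: 20 × 5 = 100
Optimal cost = 785.
Saving = 845 − 785 = 60.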